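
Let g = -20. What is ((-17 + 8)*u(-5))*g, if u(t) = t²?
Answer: 4500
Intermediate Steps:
((-17 + 8)*u(-5))*g = ((-17 + 8)*(-5)²)*(-20) = -9*25*(-20) = -225*(-20) = 4500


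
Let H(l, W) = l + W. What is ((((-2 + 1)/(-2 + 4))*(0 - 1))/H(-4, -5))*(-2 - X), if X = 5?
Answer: 7/18 ≈ 0.38889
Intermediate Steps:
H(l, W) = W + l
((((-2 + 1)/(-2 + 4))*(0 - 1))/H(-4, -5))*(-2 - X) = ((((-2 + 1)/(-2 + 4))*(0 - 1))/(-5 - 4))*(-2 - 1*5) = ((-1/2*(-1))/(-9))*(-2 - 5) = -(-1*1/2)*(-1)/9*(-7) = -(-1)*(-1)/18*(-7) = -1/9*1/2*(-7) = -1/18*(-7) = 7/18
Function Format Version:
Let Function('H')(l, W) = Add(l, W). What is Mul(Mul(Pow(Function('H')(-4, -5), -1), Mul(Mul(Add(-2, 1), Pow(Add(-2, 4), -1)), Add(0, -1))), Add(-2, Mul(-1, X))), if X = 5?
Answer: Rational(7, 18) ≈ 0.38889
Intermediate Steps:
Function('H')(l, W) = Add(W, l)
Mul(Mul(Pow(Function('H')(-4, -5), -1), Mul(Mul(Add(-2, 1), Pow(Add(-2, 4), -1)), Add(0, -1))), Add(-2, Mul(-1, X))) = Mul(Mul(Pow(Add(-5, -4), -1), Mul(Mul(Add(-2, 1), Pow(Add(-2, 4), -1)), Add(0, -1))), Add(-2, Mul(-1, 5))) = Mul(Mul(Pow(-9, -1), Mul(Mul(-1, Pow(2, -1)), -1)), Add(-2, -5)) = Mul(Mul(Rational(-1, 9), Mul(Mul(-1, Rational(1, 2)), -1)), -7) = Mul(Mul(Rational(-1, 9), Mul(Rational(-1, 2), -1)), -7) = Mul(Mul(Rational(-1, 9), Rational(1, 2)), -7) = Mul(Rational(-1, 18), -7) = Rational(7, 18)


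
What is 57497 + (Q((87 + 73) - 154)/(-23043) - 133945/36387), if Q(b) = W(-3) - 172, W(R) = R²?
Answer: 16068726132341/279488547 ≈ 57493.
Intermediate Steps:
Q(b) = -163 (Q(b) = (-3)² - 172 = 9 - 172 = -163)
57497 + (Q((87 + 73) - 154)/(-23043) - 133945/36387) = 57497 + (-163/(-23043) - 133945/36387) = 57497 + (-163*(-1/23043) - 133945*1/36387) = 57497 + (163/23043 - 133945/36387) = 57497 - 1026854518/279488547 = 16068726132341/279488547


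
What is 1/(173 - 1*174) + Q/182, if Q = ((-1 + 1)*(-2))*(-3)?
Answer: -1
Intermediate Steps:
Q = 0 (Q = (0*(-2))*(-3) = 0*(-3) = 0)
1/(173 - 1*174) + Q/182 = 1/(173 - 1*174) + 0/182 = 1/(173 - 174) + 0*(1/182) = 1/(-1) + 0 = -1 + 0 = -1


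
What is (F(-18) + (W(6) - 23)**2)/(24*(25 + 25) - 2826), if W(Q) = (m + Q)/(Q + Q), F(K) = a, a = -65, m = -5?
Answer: -66265/234144 ≈ -0.28301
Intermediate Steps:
F(K) = -65
W(Q) = (-5 + Q)/(2*Q) (W(Q) = (-5 + Q)/(Q + Q) = (-5 + Q)/((2*Q)) = (-5 + Q)*(1/(2*Q)) = (-5 + Q)/(2*Q))
(F(-18) + (W(6) - 23)**2)/(24*(25 + 25) - 2826) = (-65 + ((1/2)*(-5 + 6)/6 - 23)**2)/(24*(25 + 25) - 2826) = (-65 + ((1/2)*(1/6)*1 - 23)**2)/(24*50 - 2826) = (-65 + (1/12 - 23)**2)/(1200 - 2826) = (-65 + (-275/12)**2)/(-1626) = (-65 + 75625/144)*(-1/1626) = (66265/144)*(-1/1626) = -66265/234144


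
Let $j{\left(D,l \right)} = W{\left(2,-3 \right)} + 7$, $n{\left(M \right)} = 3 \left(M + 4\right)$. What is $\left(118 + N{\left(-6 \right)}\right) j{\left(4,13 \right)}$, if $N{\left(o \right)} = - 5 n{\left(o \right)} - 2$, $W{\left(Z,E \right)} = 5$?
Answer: $1752$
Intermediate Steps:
$n{\left(M \right)} = 12 + 3 M$ ($n{\left(M \right)} = 3 \left(4 + M\right) = 12 + 3 M$)
$j{\left(D,l \right)} = 12$ ($j{\left(D,l \right)} = 5 + 7 = 12$)
$N{\left(o \right)} = -62 - 15 o$ ($N{\left(o \right)} = - 5 \left(12 + 3 o\right) - 2 = \left(-60 - 15 o\right) - 2 = -62 - 15 o$)
$\left(118 + N{\left(-6 \right)}\right) j{\left(4,13 \right)} = \left(118 - -28\right) 12 = \left(118 + \left(-62 + 90\right)\right) 12 = \left(118 + 28\right) 12 = 146 \cdot 12 = 1752$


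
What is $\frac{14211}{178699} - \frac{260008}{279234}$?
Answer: $- \frac{21247487609}{24949418283} \approx -0.85162$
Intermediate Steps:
$\frac{14211}{178699} - \frac{260008}{279234} = 14211 \cdot \frac{1}{178699} - \frac{130004}{139617} = \frac{14211}{178699} - \frac{130004}{139617} = - \frac{21247487609}{24949418283}$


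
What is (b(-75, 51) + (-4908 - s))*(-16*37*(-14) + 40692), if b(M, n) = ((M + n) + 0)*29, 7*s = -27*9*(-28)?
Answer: -322092480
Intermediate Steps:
s = 972 (s = (-27*9*(-28))/7 = (-243*(-28))/7 = (⅐)*6804 = 972)
b(M, n) = 29*M + 29*n (b(M, n) = (M + n)*29 = 29*M + 29*n)
(b(-75, 51) + (-4908 - s))*(-16*37*(-14) + 40692) = ((29*(-75) + 29*51) + (-4908 - 1*972))*(-16*37*(-14) + 40692) = ((-2175 + 1479) + (-4908 - 972))*(-592*(-14) + 40692) = (-696 - 5880)*(8288 + 40692) = -6576*48980 = -322092480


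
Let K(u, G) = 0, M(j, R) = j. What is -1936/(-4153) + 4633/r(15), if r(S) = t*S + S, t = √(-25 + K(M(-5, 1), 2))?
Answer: 19995889/1619670 - 4633*I/78 ≈ 12.346 - 59.397*I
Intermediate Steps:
t = 5*I (t = √(-25 + 0) = √(-25) = 5*I ≈ 5.0*I)
r(S) = S + 5*I*S (r(S) = (5*I)*S + S = 5*I*S + S = S + 5*I*S)
-1936/(-4153) + 4633/r(15) = -1936/(-4153) + 4633/((15*(1 + 5*I))) = -1936*(-1/4153) + 4633/(15 + 75*I) = 1936/4153 + 4633*((15 - 75*I)/5850) = 1936/4153 + 4633*(15 - 75*I)/5850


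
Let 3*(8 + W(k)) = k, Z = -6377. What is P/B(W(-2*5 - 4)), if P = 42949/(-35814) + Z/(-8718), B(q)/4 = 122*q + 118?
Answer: 3042573/37137601874 ≈ 8.1927e-5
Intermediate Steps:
W(k) = -8 + k/3
B(q) = 472 + 488*q (B(q) = 4*(122*q + 118) = 4*(118 + 122*q) = 472 + 488*q)
P = -4056764/8672957 (P = 42949/(-35814) - 6377/(-8718) = 42949*(-1/35814) - 6377*(-1/8718) = -42949/35814 + 6377/8718 = -4056764/8672957 ≈ -0.46775)
P/B(W(-2*5 - 4)) = -4056764/(8672957*(472 + 488*(-8 + (-2*5 - 4)/3))) = -4056764/(8672957*(472 + 488*(-8 + (-10 - 4)/3))) = -4056764/(8672957*(472 + 488*(-8 + (⅓)*(-14)))) = -4056764/(8672957*(472 + 488*(-8 - 14/3))) = -4056764/(8672957*(472 + 488*(-38/3))) = -4056764/(8672957*(472 - 18544/3)) = -4056764/(8672957*(-17128/3)) = -4056764/8672957*(-3/17128) = 3042573/37137601874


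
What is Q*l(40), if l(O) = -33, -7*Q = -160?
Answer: -5280/7 ≈ -754.29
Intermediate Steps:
Q = 160/7 (Q = -⅐*(-160) = 160/7 ≈ 22.857)
Q*l(40) = (160/7)*(-33) = -5280/7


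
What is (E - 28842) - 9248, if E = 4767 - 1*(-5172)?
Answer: -28151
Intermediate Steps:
E = 9939 (E = 4767 + 5172 = 9939)
(E - 28842) - 9248 = (9939 - 28842) - 9248 = -18903 - 9248 = -28151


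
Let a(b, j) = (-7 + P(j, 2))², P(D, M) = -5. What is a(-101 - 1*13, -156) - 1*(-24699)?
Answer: 24843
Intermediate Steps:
a(b, j) = 144 (a(b, j) = (-7 - 5)² = (-12)² = 144)
a(-101 - 1*13, -156) - 1*(-24699) = 144 - 1*(-24699) = 144 + 24699 = 24843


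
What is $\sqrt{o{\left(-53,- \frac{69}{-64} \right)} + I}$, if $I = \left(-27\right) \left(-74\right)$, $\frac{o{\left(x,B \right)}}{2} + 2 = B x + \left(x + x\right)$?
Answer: $\frac{\sqrt{106734}}{8} \approx 40.838$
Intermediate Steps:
$o{\left(x,B \right)} = -4 + 4 x + 2 B x$ ($o{\left(x,B \right)} = -4 + 2 \left(B x + \left(x + x\right)\right) = -4 + 2 \left(B x + 2 x\right) = -4 + 2 \left(2 x + B x\right) = -4 + \left(4 x + 2 B x\right) = -4 + 4 x + 2 B x$)
$I = 1998$
$\sqrt{o{\left(-53,- \frac{69}{-64} \right)} + I} = \sqrt{\left(-4 + 4 \left(-53\right) + 2 \left(- \frac{69}{-64}\right) \left(-53\right)\right) + 1998} = \sqrt{\left(-4 - 212 + 2 \left(\left(-69\right) \left(- \frac{1}{64}\right)\right) \left(-53\right)\right) + 1998} = \sqrt{\left(-4 - 212 + 2 \cdot \frac{69}{64} \left(-53\right)\right) + 1998} = \sqrt{\left(-4 - 212 - \frac{3657}{32}\right) + 1998} = \sqrt{- \frac{10569}{32} + 1998} = \sqrt{\frac{53367}{32}} = \frac{\sqrt{106734}}{8}$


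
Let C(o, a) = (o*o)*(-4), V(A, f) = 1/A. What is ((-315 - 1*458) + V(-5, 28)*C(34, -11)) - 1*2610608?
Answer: -13052281/5 ≈ -2.6105e+6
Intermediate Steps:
C(o, a) = -4*o² (C(o, a) = o²*(-4) = -4*o²)
((-315 - 1*458) + V(-5, 28)*C(34, -11)) - 1*2610608 = ((-315 - 1*458) + (-4*34²)/(-5)) - 1*2610608 = ((-315 - 458) - (-4)*1156/5) - 2610608 = (-773 - ⅕*(-4624)) - 2610608 = (-773 + 4624/5) - 2610608 = 759/5 - 2610608 = -13052281/5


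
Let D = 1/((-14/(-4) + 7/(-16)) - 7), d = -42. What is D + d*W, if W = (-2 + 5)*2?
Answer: -15892/63 ≈ -252.25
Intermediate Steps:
W = 6 (W = 3*2 = 6)
D = -16/63 (D = 1/((-14*(-¼) + 7*(-1/16)) - 7) = 1/((7/2 - 7/16) - 7) = 1/(49/16 - 7) = 1/(-63/16) = -16/63 ≈ -0.25397)
D + d*W = -16/63 - 42*6 = -16/63 - 252 = -15892/63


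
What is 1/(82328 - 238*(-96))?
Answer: 1/105176 ≈ 9.5079e-6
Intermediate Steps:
1/(82328 - 238*(-96)) = 1/(82328 + 22848) = 1/105176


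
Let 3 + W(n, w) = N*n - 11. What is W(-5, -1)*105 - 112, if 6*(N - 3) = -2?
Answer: -2982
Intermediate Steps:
N = 8/3 (N = 3 + (1/6)*(-2) = 3 - 1/3 = 8/3 ≈ 2.6667)
W(n, w) = -14 + 8*n/3 (W(n, w) = -3 + (8*n/3 - 11) = -3 + (-11 + 8*n/3) = -14 + 8*n/3)
W(-5, -1)*105 - 112 = (-14 + (8/3)*(-5))*105 - 112 = (-14 - 40/3)*105 - 112 = -82/3*105 - 112 = -2870 - 112 = -2982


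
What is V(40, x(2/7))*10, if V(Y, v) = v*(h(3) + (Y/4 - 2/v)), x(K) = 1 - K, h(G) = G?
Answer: 510/7 ≈ 72.857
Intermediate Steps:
V(Y, v) = v*(3 - 2/v + Y/4) (V(Y, v) = v*(3 + (Y/4 - 2/v)) = v*(3 + (-2/v + Y/4)) = v*(3 - 2/v + Y/4))
V(40, x(2/7))*10 = (-2 + 3*(1 - 2/7) + (1/4)*40*(1 - 2/7))*10 = (-2 + 3*(5/7) + (1/4)*40*(5/7))*10 = (-2 + 15/7 + 50/7)*10 = (51/7)*10 = 510/7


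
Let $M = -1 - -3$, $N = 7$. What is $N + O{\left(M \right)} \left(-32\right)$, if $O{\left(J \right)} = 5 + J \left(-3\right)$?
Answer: $39$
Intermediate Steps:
$M = 2$ ($M = -1 + 3 = 2$)
$O{\left(J \right)} = 5 - 3 J$
$N + O{\left(M \right)} \left(-32\right) = 7 + \left(5 - 6\right) \left(-32\right) = 7 - -32 = 7 + 32 = 39$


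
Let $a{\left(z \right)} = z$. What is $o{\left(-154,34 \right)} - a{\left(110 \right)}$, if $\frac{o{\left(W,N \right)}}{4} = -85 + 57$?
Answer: $-222$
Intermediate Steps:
$o{\left(W,N \right)} = -112$ ($o{\left(W,N \right)} = 4 \left(-85 + 57\right) = 4 \left(-28\right) = -112$)
$o{\left(-154,34 \right)} - a{\left(110 \right)} = -112 - 110 = -222$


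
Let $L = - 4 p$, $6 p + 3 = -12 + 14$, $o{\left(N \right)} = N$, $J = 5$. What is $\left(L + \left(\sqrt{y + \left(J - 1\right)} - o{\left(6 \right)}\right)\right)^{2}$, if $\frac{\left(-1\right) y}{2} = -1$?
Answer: $\frac{310}{9} - \frac{32 \sqrt{6}}{3} \approx 8.3166$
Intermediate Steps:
$y = 2$ ($y = \left(-2\right) \left(-1\right) = 2$)
$p = - \frac{1}{6}$ ($p = - \frac{1}{2} + \frac{-12 + 14}{6} = - \frac{1}{2} + \frac{1}{6} \cdot 2 = - \frac{1}{2} + \frac{1}{3} = - \frac{1}{6} \approx -0.16667$)
$L = \frac{2}{3}$ ($L = \left(-4\right) \left(- \frac{1}{6}\right) = \frac{2}{3} \approx 0.66667$)
$\left(L + \left(\sqrt{y + \left(J - 1\right)} - o{\left(6 \right)}\right)\right)^{2} = \left(\frac{2}{3} + \left(\sqrt{2 + \left(5 - 1\right)} - 6\right)\right)^{2} = \left(\frac{2}{3} - \left(6 - \sqrt{2 + 4}\right)\right)^{2} = \left(\frac{2}{3} - \left(6 - \sqrt{6}\right)\right)^{2} = \left(- \frac{16}{3} + \sqrt{6}\right)^{2}$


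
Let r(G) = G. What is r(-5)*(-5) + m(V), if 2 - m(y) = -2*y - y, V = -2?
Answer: 21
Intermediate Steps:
m(y) = 2 + 3*y (m(y) = 2 - (-2*y - y) = 2 - (-3)*y = 2 + 3*y)
r(-5)*(-5) + m(V) = -5*(-5) + (2 + 3*(-2)) = 25 + (2 - 6) = 25 - 4 = 21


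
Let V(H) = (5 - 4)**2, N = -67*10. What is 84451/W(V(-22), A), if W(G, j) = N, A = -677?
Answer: -84451/670 ≈ -126.05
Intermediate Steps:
N = -670
V(H) = 1 (V(H) = 1**2 = 1)
W(G, j) = -670
84451/W(V(-22), A) = 84451/(-670) = 84451*(-1/670) = -84451/670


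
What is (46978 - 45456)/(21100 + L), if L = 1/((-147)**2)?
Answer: 32888898/455949901 ≈ 0.072133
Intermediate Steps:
L = 1/21609 ≈ 4.6277e-5
(46978 - 45456)/(21100 + L) = (46978 - 45456)/(21100 + 1/21609) = 1522/(455949901/21609) = 1522*(21609/455949901) = 32888898/455949901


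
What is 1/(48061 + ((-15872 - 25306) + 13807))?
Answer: 1/20690 ≈ 4.8332e-5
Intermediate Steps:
1/(48061 + ((-15872 - 25306) + 13807)) = 1/(48061 + (-41178 + 13807)) = 1/(48061 - 27371) = 1/20690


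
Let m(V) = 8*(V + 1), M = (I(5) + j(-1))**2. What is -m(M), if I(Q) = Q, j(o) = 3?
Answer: -520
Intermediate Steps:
M = 64 (M = (5 + 3)**2 = 8**2 = 64)
m(V) = 8 + 8*V (m(V) = 8*(1 + V) = 8 + 8*V)
-m(M) = -(8 + 8*64) = -(8 + 512) = -1*520 = -520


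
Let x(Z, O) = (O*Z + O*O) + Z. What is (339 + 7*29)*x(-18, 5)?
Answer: -44986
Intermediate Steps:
x(Z, O) = Z + O**2 + O*Z (x(Z, O) = (O*Z + O**2) + Z = (O**2 + O*Z) + Z = Z + O**2 + O*Z)
(339 + 7*29)*x(-18, 5) = (339 + 7*29)*(-18 + 5**2 + 5*(-18)) = (339 + 203)*(-18 + 25 - 90) = 542*(-83) = -44986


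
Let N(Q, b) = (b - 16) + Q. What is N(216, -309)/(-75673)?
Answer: 109/75673 ≈ 0.0014404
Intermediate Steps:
N(Q, b) = -16 + Q + b (N(Q, b) = (-16 + b) + Q = -16 + Q + b)
N(216, -309)/(-75673) = (-16 + 216 - 309)/(-75673) = -109*(-1/75673) = 109/75673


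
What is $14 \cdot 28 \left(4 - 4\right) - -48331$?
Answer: $48331$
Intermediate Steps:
$14 \cdot 28 \left(4 - 4\right) - -48331 = 392 \left(4 - 4\right) + 48331 = 392 \cdot 0 + 48331 = 0 + 48331 = 48331$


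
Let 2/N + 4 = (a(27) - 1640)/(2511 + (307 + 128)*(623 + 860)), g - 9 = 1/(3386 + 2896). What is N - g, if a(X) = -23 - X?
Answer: -77347221215/8141955714 ≈ -9.4998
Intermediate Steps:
g = 56539/6282 (g = 9 + 1/(3386 + 2896) = 9 + 1/6282 = 56539/6282 ≈ 9.0002)
N = -647616/1296077 (N = 2/(-4 + ((-23 - 1*27) - 1640)/(2511 + (307 + 128)*(623 + 860))) = 2/(-4 + ((-23 - 27) - 1640)/(2511 + 435*1483)) = 2/(-4 + (-50 - 1640)/(2511 + 645105)) = 2/(-4 - 1690/647616) = 2/(-4 - 1690*1/647616) = 2/(-4 - 845/323808) = 2/(-1296077/323808) = 2*(-323808/1296077) = -647616/1296077 ≈ -0.49967)
N - g = -647616/1296077 - 1*56539/6282 = -647616/1296077 - 56539/6282 = -77347221215/8141955714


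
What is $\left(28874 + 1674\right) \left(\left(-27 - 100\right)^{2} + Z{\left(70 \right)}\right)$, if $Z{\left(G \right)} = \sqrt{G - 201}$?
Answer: $492708692 + 30548 i \sqrt{131} \approx 4.9271 \cdot 10^{8} + 3.4964 \cdot 10^{5} i$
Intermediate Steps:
$Z{\left(G \right)} = \sqrt{-201 + G}$
$\left(28874 + 1674\right) \left(\left(-27 - 100\right)^{2} + Z{\left(70 \right)}\right) = \left(28874 + 1674\right) \left(\left(-27 - 100\right)^{2} + \sqrt{-201 + 70}\right) = 30548 \left(\left(-127\right)^{2} + \sqrt{-131}\right) = 30548 \left(16129 + i \sqrt{131}\right) = 492708692 + 30548 i \sqrt{131}$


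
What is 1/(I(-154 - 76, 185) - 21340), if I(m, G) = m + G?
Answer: -1/21385 ≈ -4.6762e-5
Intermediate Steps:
I(m, G) = G + m
1/(I(-154 - 76, 185) - 21340) = 1/((185 + (-154 - 76)) - 21340) = 1/((185 - 230) - 21340) = 1/(-45 - 21340) = 1/(-21385) = -1/21385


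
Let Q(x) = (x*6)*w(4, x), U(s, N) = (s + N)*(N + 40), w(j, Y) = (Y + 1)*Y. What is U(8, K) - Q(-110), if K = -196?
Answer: 7942728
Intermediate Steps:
w(j, Y) = Y*(1 + Y) (w(j, Y) = (1 + Y)*Y = Y*(1 + Y))
U(s, N) = (40 + N)*(N + s) (U(s, N) = (N + s)*(40 + N) = (40 + N)*(N + s))
Q(x) = 6*x²*(1 + x) (Q(x) = (x*6)*(x*(1 + x)) = (6*x)*(x*(1 + x)) = 6*x²*(1 + x))
U(8, K) - Q(-110) = ((-196)² + 40*(-196) + 40*8 - 196*8) - 6*(-110)²*(1 - 110) = (38416 - 7840 + 320 - 1568) - 6*12100*(-109) = 29328 - 1*(-7913400) = 29328 + 7913400 = 7942728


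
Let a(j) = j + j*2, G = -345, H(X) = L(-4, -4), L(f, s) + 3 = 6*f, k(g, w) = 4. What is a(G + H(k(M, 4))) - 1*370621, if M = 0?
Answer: -371737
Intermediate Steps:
L(f, s) = -3 + 6*f
H(X) = -27 (H(X) = -3 + 6*(-4) = -3 - 24 = -27)
a(j) = 3*j (a(j) = j + 2*j = 3*j)
a(G + H(k(M, 4))) - 1*370621 = 3*(-345 - 27) - 1*370621 = 3*(-372) - 370621 = -1116 - 370621 = -371737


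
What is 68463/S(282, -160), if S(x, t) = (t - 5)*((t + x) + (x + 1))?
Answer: -7607/7425 ≈ -1.0245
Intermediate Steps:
S(x, t) = (-5 + t)*(1 + t + 2*x) (S(x, t) = (-5 + t)*((t + x) + (1 + x)) = (-5 + t)*(1 + t + 2*x))
68463/S(282, -160) = 68463/(-5 + (-160)² - 10*282 - 4*(-160) + 2*(-160)*282) = 68463/(-5 + 25600 - 2820 + 640 - 90240) = 68463/(-66825) = 68463*(-1/66825) = -7607/7425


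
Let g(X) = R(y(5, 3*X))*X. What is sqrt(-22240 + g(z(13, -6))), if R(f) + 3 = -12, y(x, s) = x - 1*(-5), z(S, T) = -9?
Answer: I*sqrt(22105) ≈ 148.68*I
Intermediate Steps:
y(x, s) = 5 + x (y(x, s) = x + 5 = 5 + x)
R(f) = -15 (R(f) = -3 - 12 = -15)
g(X) = -15*X
sqrt(-22240 + g(z(13, -6))) = sqrt(-22240 - 15*(-9)) = sqrt(-22240 + 135) = sqrt(-22105) = I*sqrt(22105)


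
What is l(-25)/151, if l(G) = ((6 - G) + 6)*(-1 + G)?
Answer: -962/151 ≈ -6.3709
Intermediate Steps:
l(G) = (-1 + G)*(12 - G) (l(G) = (12 - G)*(-1 + G) = (-1 + G)*(12 - G))
l(-25)/151 = (-12 - 1*(-25)² + 13*(-25))/151 = (-12 - 1*625 - 325)*(1/151) = (-12 - 625 - 325)*(1/151) = -962*1/151 = -962/151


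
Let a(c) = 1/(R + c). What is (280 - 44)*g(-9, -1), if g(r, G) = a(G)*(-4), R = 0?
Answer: 944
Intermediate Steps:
a(c) = 1/c (a(c) = 1/(0 + c) = 1/c)
g(r, G) = -4/G
(280 - 44)*g(-9, -1) = (280 - 44)*(-4/(-1)) = 236*(-4*(-1)) = 236*4 = 944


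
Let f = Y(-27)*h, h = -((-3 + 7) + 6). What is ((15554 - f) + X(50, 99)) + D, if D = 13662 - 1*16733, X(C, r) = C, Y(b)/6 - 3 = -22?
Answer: 11393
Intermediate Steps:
Y(b) = -114 (Y(b) = 18 + 6*(-22) = 18 - 132 = -114)
h = -10 (h = -(4 + 6) = -1*10 = -10)
f = 1140 (f = -114*(-10) = 1140)
D = -3071 (D = 13662 - 16733 = -3071)
((15554 - f) + X(50, 99)) + D = ((15554 - 1*1140) + 50) - 3071 = ((15554 - 1140) + 50) - 3071 = (14414 + 50) - 3071 = 14464 - 3071 = 11393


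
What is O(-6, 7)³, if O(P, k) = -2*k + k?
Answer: -343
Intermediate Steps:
O(P, k) = -k
O(-6, 7)³ = (-1*7)³ = (-7)³ = -343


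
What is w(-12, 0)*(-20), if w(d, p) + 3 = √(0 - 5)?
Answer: 60 - 20*I*√5 ≈ 60.0 - 44.721*I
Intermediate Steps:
w(d, p) = -3 + I*√5 (w(d, p) = -3 + √(0 - 5) = -3 + √(-5) = -3 + I*√5)
w(-12, 0)*(-20) = (-3 + I*√5)*(-20) = 60 - 20*I*√5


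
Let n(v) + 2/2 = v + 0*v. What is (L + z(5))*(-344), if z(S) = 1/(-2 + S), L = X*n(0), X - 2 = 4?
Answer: 5848/3 ≈ 1949.3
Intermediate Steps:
n(v) = -1 + v (n(v) = -1 + (v + 0*v) = -1 + (v + 0) = -1 + v)
X = 6 (X = 2 + 4 = 6)
L = -6 (L = 6*(-1 + 0) = 6*(-1) = -6)
(L + z(5))*(-344) = (-6 + 1/(-2 + 5))*(-344) = (-6 + 1/3)*(-344) = (-6 + ⅓)*(-344) = -17/3*(-344) = 5848/3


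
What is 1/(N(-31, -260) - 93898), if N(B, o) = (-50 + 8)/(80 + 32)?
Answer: -8/751187 ≈ -1.0650e-5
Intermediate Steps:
N(B, o) = -3/8 (N(B, o) = -42/112 = -42*1/112 = -3/8)
1/(N(-31, -260) - 93898) = 1/(-3/8 - 93898) = 1/(-751187/8) = -8/751187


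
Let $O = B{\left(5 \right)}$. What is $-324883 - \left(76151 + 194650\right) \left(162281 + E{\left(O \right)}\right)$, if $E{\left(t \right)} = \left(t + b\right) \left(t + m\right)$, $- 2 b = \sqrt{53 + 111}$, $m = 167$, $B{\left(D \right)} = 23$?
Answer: $-45129582334 + 51452190 \sqrt{41} \approx -4.48 \cdot 10^{10}$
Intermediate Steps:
$O = 23$
$b = - \sqrt{41}$ ($b = - \frac{\sqrt{53 + 111}}{2} = - \frac{\sqrt{164}}{2} = - \frac{2 \sqrt{41}}{2} = - \sqrt{41} \approx -6.4031$)
$E{\left(t \right)} = \left(167 + t\right) \left(t - \sqrt{41}\right)$ ($E{\left(t \right)} = \left(t - \sqrt{41}\right) \left(t + 167\right) = \left(t - \sqrt{41}\right) \left(167 + t\right) = \left(167 + t\right) \left(t - \sqrt{41}\right)$)
$-324883 - \left(76151 + 194650\right) \left(162281 + E{\left(O \right)}\right) = -324883 - \left(76151 + 194650\right) \left(162281 + \left(23^{2} - 167 \sqrt{41} + 167 \cdot 23 - 23 \sqrt{41}\right)\right) = -324883 - 270801 \left(162281 + \left(529 - 167 \sqrt{41} + 3841 - 23 \sqrt{41}\right)\right) = -324883 - 270801 \left(162281 + \left(4370 - 190 \sqrt{41}\right)\right) = -324883 - 270801 \left(166651 - 190 \sqrt{41}\right) = -324883 - \left(45129257451 - 51452190 \sqrt{41}\right) = -45129582334 + 51452190 \sqrt{41}$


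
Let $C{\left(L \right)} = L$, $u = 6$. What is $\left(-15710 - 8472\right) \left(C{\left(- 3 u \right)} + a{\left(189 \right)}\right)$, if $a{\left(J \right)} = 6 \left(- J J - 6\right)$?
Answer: $5184137160$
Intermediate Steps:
$a{\left(J \right)} = -36 - 6 J^{2}$ ($a{\left(J \right)} = 6 \left(- J^{2} - 6\right) = 6 \left(-6 - J^{2}\right) = -36 - 6 J^{2}$)
$\left(-15710 - 8472\right) \left(C{\left(- 3 u \right)} + a{\left(189 \right)}\right) = \left(-15710 - 8472\right) \left(\left(-3\right) 6 - \left(36 + 6 \cdot 189^{2}\right)\right) = - 24182 \left(-18 - 214362\right) = \left(-24182\right) \left(-214380\right) = 5184137160$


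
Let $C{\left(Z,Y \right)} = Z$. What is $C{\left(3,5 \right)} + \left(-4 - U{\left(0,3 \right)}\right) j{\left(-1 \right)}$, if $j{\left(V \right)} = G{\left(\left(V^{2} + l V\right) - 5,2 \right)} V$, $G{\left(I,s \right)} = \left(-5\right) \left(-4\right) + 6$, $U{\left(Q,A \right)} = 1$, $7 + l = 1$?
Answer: $133$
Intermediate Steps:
$l = -6$ ($l = -7 + 1 = -6$)
$G{\left(I,s \right)} = 26$ ($G{\left(I,s \right)} = 20 + 6 = 26$)
$j{\left(V \right)} = 26 V$
$C{\left(3,5 \right)} + \left(-4 - U{\left(0,3 \right)}\right) j{\left(-1 \right)} = 3 + \left(-4 - 1\right) 26 \left(-1\right) = 3 + \left(-4 - 1\right) \left(-26\right) = 3 - -130 = 3 + 130 = 133$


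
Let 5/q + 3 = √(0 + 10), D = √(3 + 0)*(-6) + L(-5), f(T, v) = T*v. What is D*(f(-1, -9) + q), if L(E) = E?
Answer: -(5 + 6*√3)*(24 + 5*√10) ≈ -612.79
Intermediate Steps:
D = -5 - 6*√3 (D = √(3 + 0)*(-6) - 5 = √3*(-6) - 5 = -6*√3 - 5 = -5 - 6*√3 ≈ -15.392)
q = 5/(-3 + √10) (q = 5/(-3 + √(0 + 10)) = 5/(-3 + √10) ≈ 30.811)
D*(f(-1, -9) + q) = (-5 - 6*√3)*(-1*(-9) + (15 + 5*√10)) = (-5 - 6*√3)*(9 + (15 + 5*√10)) = (-5 - 6*√3)*(24 + 5*√10)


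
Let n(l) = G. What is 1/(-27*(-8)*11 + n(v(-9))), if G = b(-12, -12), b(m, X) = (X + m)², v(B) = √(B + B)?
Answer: 1/2952 ≈ 0.00033875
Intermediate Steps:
v(B) = √2*√B (v(B) = √(2*B) = √2*√B)
G = 576 (G = (-12 - 12)² = (-24)² = 576)
n(l) = 576
1/(-27*(-8)*11 + n(v(-9))) = 1/(-27*(-8)*11 + 576) = 1/(216*11 + 576) = 1/(2376 + 576) = 1/2952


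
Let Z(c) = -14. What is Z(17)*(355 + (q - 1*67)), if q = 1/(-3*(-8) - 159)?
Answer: -544306/135 ≈ -4031.9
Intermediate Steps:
q = -1/135 (q = 1/(24 - 159) = 1/(-135) = -1/135 ≈ -0.0074074)
Z(17)*(355 + (q - 1*67)) = -14*(355 + (-1/135 - 1*67)) = -14*(355 + (-1/135 - 67)) = -14*(355 - 9046/135) = -14*38879/135 = -544306/135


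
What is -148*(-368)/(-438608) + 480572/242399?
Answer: 12348794040/6644883787 ≈ 1.8584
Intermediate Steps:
-148*(-368)/(-438608) + 480572/242399 = 54464*(-1/438608) + 480572*(1/242399) = -3404/27413 + 480572/242399 = 12348794040/6644883787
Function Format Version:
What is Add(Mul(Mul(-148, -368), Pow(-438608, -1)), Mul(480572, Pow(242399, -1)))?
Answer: Rational(12348794040, 6644883787) ≈ 1.8584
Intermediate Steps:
Add(Mul(Mul(-148, -368), Pow(-438608, -1)), Mul(480572, Pow(242399, -1))) = Add(Mul(54464, Rational(-1, 438608)), Mul(480572, Rational(1, 242399))) = Add(Rational(-3404, 27413), Rational(480572, 242399)) = Rational(12348794040, 6644883787)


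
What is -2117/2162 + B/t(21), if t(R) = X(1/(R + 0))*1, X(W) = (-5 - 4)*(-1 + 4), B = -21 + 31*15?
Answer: -339029/19458 ≈ -17.424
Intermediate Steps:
B = 444 (B = -21 + 465 = 444)
X(W) = -27 (X(W) = -9*3 = -27)
t(R) = -27 (t(R) = -27*1 = -27)
-2117/2162 + B/t(21) = -2117/2162 + 444/(-27) = -2117*1/2162 + 444*(-1/27) = -2117/2162 - 148/9 = -339029/19458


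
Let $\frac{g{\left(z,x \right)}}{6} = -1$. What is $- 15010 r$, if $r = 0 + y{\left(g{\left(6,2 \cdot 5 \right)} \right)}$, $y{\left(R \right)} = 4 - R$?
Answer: $-150100$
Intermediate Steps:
$g{\left(z,x \right)} = -6$ ($g{\left(z,x \right)} = 6 \left(-1\right) = -6$)
$r = 10$ ($r = 0 + \left(4 - -6\right) = 0 + \left(4 + 6\right) = 0 + 10 = 10$)
$- 15010 r = \left(-15010\right) 10 = -150100$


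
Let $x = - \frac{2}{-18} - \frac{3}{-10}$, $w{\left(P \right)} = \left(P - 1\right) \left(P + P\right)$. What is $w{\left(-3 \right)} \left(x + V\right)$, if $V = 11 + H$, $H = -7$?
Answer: $\frac{1588}{15} \approx 105.87$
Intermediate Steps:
$w{\left(P \right)} = 2 P \left(-1 + P\right)$ ($w{\left(P \right)} = \left(-1 + P\right) 2 P = 2 P \left(-1 + P\right)$)
$x = \frac{37}{90}$ ($x = \left(-2\right) \left(- \frac{1}{18}\right) - - \frac{3}{10} = \frac{1}{9} + \frac{3}{10} = \frac{37}{90} \approx 0.41111$)
$V = 4$ ($V = 11 - 7 = 4$)
$w{\left(-3 \right)} \left(x + V\right) = 2 \left(-3\right) \left(-1 - 3\right) \left(\frac{37}{90} + 4\right) = 2 \left(-3\right) \left(-4\right) \frac{397}{90} = 24 \cdot \frac{397}{90} = \frac{1588}{15}$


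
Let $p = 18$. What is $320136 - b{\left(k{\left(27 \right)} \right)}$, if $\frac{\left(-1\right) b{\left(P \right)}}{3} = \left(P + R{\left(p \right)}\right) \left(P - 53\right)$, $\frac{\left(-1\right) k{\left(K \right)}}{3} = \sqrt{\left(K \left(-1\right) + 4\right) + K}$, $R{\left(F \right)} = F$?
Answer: $318012$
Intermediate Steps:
$k{\left(K \right)} = -6$ ($k{\left(K \right)} = - 3 \sqrt{\left(K \left(-1\right) + 4\right) + K} = - 3 \sqrt{\left(- K + 4\right) + K} = - 3 \sqrt{\left(4 - K\right) + K} = - 3 \sqrt{4} = \left(-3\right) 2 = -6$)
$b{\left(P \right)} = - 3 \left(-53 + P\right) \left(18 + P\right)$ ($b{\left(P \right)} = - 3 \left(P + 18\right) \left(P - 53\right) = - 3 \left(18 + P\right) \left(-53 + P\right) = - 3 \left(-53 + P\right) \left(18 + P\right)$)
$320136 - b{\left(k{\left(27 \right)} \right)} = 320136 - \left(2862 - 3 \left(-6\right)^{2} + 105 \left(-6\right)\right) = 320136 - \left(2862 - 108 - 630\right) = 320136 - 2124 = 318012$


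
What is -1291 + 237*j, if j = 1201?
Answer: 283346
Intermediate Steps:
-1291 + 237*j = -1291 + 237*1201 = -1291 + 284637 = 283346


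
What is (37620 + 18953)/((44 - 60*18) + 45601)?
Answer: 56573/44565 ≈ 1.2694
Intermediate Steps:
(37620 + 18953)/((44 - 60*18) + 45601) = 56573/((44 - 1080) + 45601) = 56573/(-1036 + 45601) = 56573/44565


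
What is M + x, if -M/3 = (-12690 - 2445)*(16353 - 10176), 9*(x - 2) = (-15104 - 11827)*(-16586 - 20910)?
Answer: 1178001653/3 ≈ 3.9267e+8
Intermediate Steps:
x = 336601598/3 (x = 2 + ((-15104 - 11827)*(-16586 - 20910))/9 = 2 + (-26931*(-37496))/9 = 2 + (⅑)*1009804776 = 2 + 336601592/3 = 336601598/3 ≈ 1.1220e+8)
M = 280466685 (M = -3*(-12690 - 2445)*(16353 - 10176) = -(-45405)*6177 = -3*(-93488895) = 280466685)
M + x = 280466685 + 336601598/3 = 1178001653/3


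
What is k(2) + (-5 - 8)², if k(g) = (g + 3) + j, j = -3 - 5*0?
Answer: 171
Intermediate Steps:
j = -3 (j = -3 + 0 = -3)
k(g) = g (k(g) = (g + 3) - 3 = (3 + g) - 3 = g)
k(2) + (-5 - 8)² = 2 + (-5 - 8)² = 2 + (-13)² = 2 + 169 = 171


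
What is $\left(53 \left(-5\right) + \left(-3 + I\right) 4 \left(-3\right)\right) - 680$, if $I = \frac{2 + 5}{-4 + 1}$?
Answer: $-881$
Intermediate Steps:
$I = - \frac{7}{3}$ ($I = \frac{7}{-3} = 7 \left(- \frac{1}{3}\right) = - \frac{7}{3} \approx -2.3333$)
$\left(53 \left(-5\right) + \left(-3 + I\right) 4 \left(-3\right)\right) - 680 = \left(53 \left(-5\right) + \left(-3 - \frac{7}{3}\right) 4 \left(-3\right)\right) - 680 = \left(-265 + \left(- \frac{16}{3}\right) 4 \left(-3\right)\right) - 680 = \left(-265 - -64\right) - 680 = \left(-265 + 64\right) - 680 = -201 - 680 = -881$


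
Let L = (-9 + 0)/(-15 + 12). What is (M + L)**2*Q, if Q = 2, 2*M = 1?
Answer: 49/2 ≈ 24.500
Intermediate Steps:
M = 1/2 (M = (1/2)*1 = 1/2 ≈ 0.50000)
L = 3 (L = -9/(-3) = -9*(-1/3) = 3)
(M + L)**2*Q = (1/2 + 3)**2*2 = (7/2)**2*2 = (49/4)*2 = 49/2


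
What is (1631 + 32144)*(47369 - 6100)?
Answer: 1393860475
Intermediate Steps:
(1631 + 32144)*(47369 - 6100) = 33775*41269 = 1393860475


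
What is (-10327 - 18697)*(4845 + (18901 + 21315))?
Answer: -1307850464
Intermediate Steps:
(-10327 - 18697)*(4845 + (18901 + 21315)) = -29024*(4845 + 40216) = -29024*45061 = -1307850464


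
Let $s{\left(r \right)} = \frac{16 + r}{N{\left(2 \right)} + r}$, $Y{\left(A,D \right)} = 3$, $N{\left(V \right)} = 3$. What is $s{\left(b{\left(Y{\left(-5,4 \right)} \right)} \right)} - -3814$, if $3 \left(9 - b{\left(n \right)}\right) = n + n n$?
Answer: $\frac{30533}{8} \approx 3816.6$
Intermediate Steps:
$b{\left(n \right)} = 9 - \frac{n}{3} - \frac{n^{2}}{3}$ ($b{\left(n \right)} = 9 - \frac{n + n n}{3} = 9 - \frac{n + n^{2}}{3} = 9 - \left(\frac{n}{3} + \frac{n^{2}}{3}\right) = 9 - \frac{n}{3} - \frac{n^{2}}{3}$)
$s{\left(r \right)} = \frac{16 + r}{3 + r}$
$s{\left(b{\left(Y{\left(-5,4 \right)} \right)} \right)} - -3814 = \frac{16 - \left(-8 + 3\right)}{3 - \left(-8 + 3\right)} - -3814 = \frac{16 - -5}{3 - -5} + 3814 = \frac{16 + 5}{3 + 5} + 3814 = \frac{1}{8} \cdot 21 + 3814 = \frac{21}{8} + 3814 = \frac{30533}{8}$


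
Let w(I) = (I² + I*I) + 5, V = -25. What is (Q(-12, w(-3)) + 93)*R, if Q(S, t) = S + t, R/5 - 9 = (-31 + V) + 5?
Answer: -21840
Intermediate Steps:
R = -210 (R = 45 + 5*((-31 - 25) + 5) = 45 + 5*(-56 + 5) = 45 + 5*(-51) = 45 - 255 = -210)
w(I) = 5 + 2*I² (w(I) = (I² + I²) + 5 = 2*I² + 5 = 5 + 2*I²)
(Q(-12, w(-3)) + 93)*R = ((-12 + (5 + 2*(-3)²)) + 93)*(-210) = ((-12 + (5 + 2*9)) + 93)*(-210) = ((-12 + (5 + 18)) + 93)*(-210) = ((-12 + 23) + 93)*(-210) = (11 + 93)*(-210) = 104*(-210) = -21840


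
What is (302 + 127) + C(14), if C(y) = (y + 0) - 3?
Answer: 440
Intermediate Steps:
C(y) = -3 + y (C(y) = y - 3 = -3 + y)
(302 + 127) + C(14) = (302 + 127) + (-3 + 14) = 429 + 11 = 440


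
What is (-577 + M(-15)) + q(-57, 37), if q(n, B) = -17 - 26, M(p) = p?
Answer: -635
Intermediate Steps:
q(n, B) = -43
(-577 + M(-15)) + q(-57, 37) = (-577 - 15) - 43 = -592 - 43 = -635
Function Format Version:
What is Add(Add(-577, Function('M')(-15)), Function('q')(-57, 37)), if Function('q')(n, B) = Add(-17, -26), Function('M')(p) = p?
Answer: -635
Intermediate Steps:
Function('q')(n, B) = -43
Add(Add(-577, Function('M')(-15)), Function('q')(-57, 37)) = Add(Add(-577, -15), -43) = Add(-592, -43) = -635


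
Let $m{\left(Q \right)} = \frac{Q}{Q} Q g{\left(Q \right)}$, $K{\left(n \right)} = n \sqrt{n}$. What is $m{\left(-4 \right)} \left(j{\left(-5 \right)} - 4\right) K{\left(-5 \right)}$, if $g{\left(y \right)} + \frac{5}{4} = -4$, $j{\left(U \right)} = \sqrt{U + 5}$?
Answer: $420 i \sqrt{5} \approx 939.15 i$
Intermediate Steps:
$j{\left(U \right)} = \sqrt{5 + U}$
$g{\left(y \right)} = - \frac{21}{4}$ ($g{\left(y \right)} = - \frac{5}{4} - 4 = - \frac{21}{4}$)
$K{\left(n \right)} = n^{\frac{3}{2}}$
$m{\left(Q \right)} = - \frac{21 Q}{4}$ ($m{\left(Q \right)} = \frac{Q}{Q} Q \left(- \frac{21}{4}\right) = 1 Q \left(- \frac{21}{4}\right) = Q \left(- \frac{21}{4}\right) = - \frac{21 Q}{4}$)
$m{\left(-4 \right)} \left(j{\left(-5 \right)} - 4\right) K{\left(-5 \right)} = \left(- \frac{21}{4}\right) \left(-4\right) \left(\sqrt{5 - 5} - 4\right) \left(-5\right)^{\frac{3}{2}} = 21 \left(\sqrt{0} - 4\right) \left(- 5 i \sqrt{5}\right) = 21 \left(0 - 4\right) \left(- 5 i \sqrt{5}\right) = 21 \left(-4\right) \left(- 5 i \sqrt{5}\right) = - 84 \left(- 5 i \sqrt{5}\right) = 420 i \sqrt{5}$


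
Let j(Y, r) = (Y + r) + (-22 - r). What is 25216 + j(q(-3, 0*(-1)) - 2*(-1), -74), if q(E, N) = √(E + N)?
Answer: 25196 + I*√3 ≈ 25196.0 + 1.732*I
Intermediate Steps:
j(Y, r) = -22 + Y
25216 + j(q(-3, 0*(-1)) - 2*(-1), -74) = 25216 + (-22 + (√(-3 + 0*(-1)) - 2*(-1))) = 25216 + (-22 + (√(-3 + 0) + 2)) = 25216 + (-22 + (√(-3) + 2)) = 25216 + (-22 + (I*√3 + 2)) = 25216 + (-22 + (2 + I*√3)) = 25216 + (-20 + I*√3) = 25196 + I*√3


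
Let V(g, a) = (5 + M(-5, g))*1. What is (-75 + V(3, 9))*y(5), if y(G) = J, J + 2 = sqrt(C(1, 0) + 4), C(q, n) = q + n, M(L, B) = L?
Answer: 150 - 75*sqrt(5) ≈ -17.705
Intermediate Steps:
C(q, n) = n + q
V(g, a) = 0 (V(g, a) = (5 - 5)*1 = 0*1 = 0)
J = -2 + sqrt(5) (J = -2 + sqrt((0 + 1) + 4) = -2 + sqrt(1 + 4) = -2 + sqrt(5) ≈ 0.23607)
y(G) = -2 + sqrt(5)
(-75 + V(3, 9))*y(5) = (-75 + 0)*(-2 + sqrt(5)) = -75*(-2 + sqrt(5)) = 150 - 75*sqrt(5)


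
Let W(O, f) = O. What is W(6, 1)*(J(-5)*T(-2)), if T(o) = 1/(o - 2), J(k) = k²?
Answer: -75/2 ≈ -37.500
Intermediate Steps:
T(o) = 1/(-2 + o)
W(6, 1)*(J(-5)*T(-2)) = 6*((-5)²/(-2 - 2)) = 6*(25/(-4)) = 6*(25*(-¼)) = 6*(-25/4) = -75/2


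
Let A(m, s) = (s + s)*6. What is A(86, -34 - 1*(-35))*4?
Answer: 48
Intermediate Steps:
A(m, s) = 12*s (A(m, s) = (2*s)*6 = 12*s)
A(86, -34 - 1*(-35))*4 = (12*(-34 - 1*(-35)))*4 = (12*(-34 + 35))*4 = (12*1)*4 = 12*4 = 48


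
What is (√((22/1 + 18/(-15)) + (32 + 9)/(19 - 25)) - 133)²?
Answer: (3990 - √12570)²/900 ≈ 16709.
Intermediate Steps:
(√((22/1 + 18/(-15)) + (32 + 9)/(19 - 25)) - 133)² = (√((22*1 + 18*(-1/15)) + 41/(-6)) - 133)² = (√((22 - 6/5) + 41*(-⅙)) - 133)² = (√(104/5 - 41/6) - 133)² = (√(419/30) - 133)² = (√12570/30 - 133)² = (-133 + √12570/30)²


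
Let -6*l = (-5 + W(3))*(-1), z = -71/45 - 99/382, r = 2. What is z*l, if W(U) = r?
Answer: 31577/34380 ≈ 0.91847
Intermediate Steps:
W(U) = 2
z = -31577/17190 (z = -71*1/45 - 99*1/382 = -71/45 - 99/382 = -31577/17190 ≈ -1.8369)
l = -½ (l = -(-5 + 2)*(-1)/6 = -(-1)*(-1)/2 = -⅙*3 = -½ ≈ -0.50000)
z*l = -31577/17190*(-½) = 31577/34380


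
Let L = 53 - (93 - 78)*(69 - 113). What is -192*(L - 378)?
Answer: -64320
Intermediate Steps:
L = 713 (L = 53 - 15*(-44) = 53 - 1*(-660) = 53 + 660 = 713)
-192*(L - 378) = -192*(713 - 378) = -192*335 = -64320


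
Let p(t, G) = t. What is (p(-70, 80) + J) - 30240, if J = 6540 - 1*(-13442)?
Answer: -10328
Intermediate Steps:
J = 19982 (J = 6540 + 13442 = 19982)
(p(-70, 80) + J) - 30240 = (-70 + 19982) - 30240 = 19912 - 30240 = -10328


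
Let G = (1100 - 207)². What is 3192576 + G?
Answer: 3990025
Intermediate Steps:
G = 797449 (G = 893² = 797449)
3192576 + G = 3192576 + 797449 = 3990025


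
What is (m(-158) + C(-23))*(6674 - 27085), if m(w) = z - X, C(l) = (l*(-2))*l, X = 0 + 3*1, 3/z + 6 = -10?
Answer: 346558369/16 ≈ 2.1660e+7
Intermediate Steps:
z = -3/16 (z = 3/(-6 - 10) = 3/(-16) = 3*(-1/16) = -3/16 ≈ -0.18750)
X = 3 (X = 0 + 3 = 3)
C(l) = -2*l² (C(l) = (-2*l)*l = -2*l²)
m(w) = -51/16 (m(w) = -3/16 - 1*3 = -3/16 - 3 = -51/16)
(m(-158) + C(-23))*(6674 - 27085) = (-51/16 - 2*(-23)²)*(6674 - 27085) = (-51/16 - 2*529)*(-20411) = (-51/16 - 1058)*(-20411) = -16979/16*(-20411) = 346558369/16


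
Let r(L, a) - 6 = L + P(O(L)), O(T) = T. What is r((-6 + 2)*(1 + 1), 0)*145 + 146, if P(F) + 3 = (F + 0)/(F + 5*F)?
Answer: -3329/6 ≈ -554.83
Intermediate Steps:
P(F) = -17/6 (P(F) = -3 + (F + 0)/(F + 5*F) = -3 + F/((6*F)) = -3 + F*(1/(6*F)) = -3 + ⅙ = -17/6)
r(L, a) = 19/6 + L (r(L, a) = 6 + (L - 17/6) = 6 + (-17/6 + L) = 19/6 + L)
r((-6 + 2)*(1 + 1), 0)*145 + 146 = (19/6 + (-6 + 2)*(1 + 1))*145 + 146 = (19/6 - 4*2)*145 + 146 = (19/6 - 8)*145 + 146 = -29/6*145 + 146 = -4205/6 + 146 = -3329/6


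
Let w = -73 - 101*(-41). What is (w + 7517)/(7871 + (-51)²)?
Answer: 1655/1496 ≈ 1.1063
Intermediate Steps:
w = 4068 (w = -73 + 4141 = 4068)
(w + 7517)/(7871 + (-51)²) = (4068 + 7517)/(7871 + (-51)²) = 11585/(7871 + 2601) = 11585/10472 = 11585*(1/10472) = 1655/1496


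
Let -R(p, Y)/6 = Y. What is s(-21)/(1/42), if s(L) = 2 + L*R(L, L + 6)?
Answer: -79296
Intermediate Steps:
R(p, Y) = -6*Y
s(L) = 2 + L*(-36 - 6*L) (s(L) = 2 + L*(-6*(L + 6)) = 2 + L*(-6*(6 + L)) = 2 + L*(-36 - 6*L))
s(-21)/(1/42) = (2 - 36*(-21) - 6*(-21)²)/(1/42) = (2 + 756 - 6*441)/(1/42) = (2 + 756 - 2646)*42 = -1888*42 = -79296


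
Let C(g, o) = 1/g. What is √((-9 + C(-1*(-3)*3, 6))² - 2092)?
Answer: 2*I*√40763/9 ≈ 44.866*I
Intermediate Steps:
√((-9 + C(-1*(-3)*3, 6))² - 2092) = √((-9 + 1/(-1*(-3)*3))² - 2092) = √((-9 + 1/(3*3))² - 2092) = √((-9 + 1/9)² - 2092) = √((-9 + ⅑)² - 2092) = √((-80/9)² - 2092) = √(6400/81 - 2092) = √(-163052/81) = 2*I*√40763/9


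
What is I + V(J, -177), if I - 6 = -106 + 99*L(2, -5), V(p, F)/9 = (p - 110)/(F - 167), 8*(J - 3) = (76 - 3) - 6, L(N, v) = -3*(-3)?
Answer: 2183933/2752 ≈ 793.58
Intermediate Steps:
L(N, v) = 9
J = 91/8 (J = 3 + ((76 - 3) - 6)/8 = 3 + (73 - 6)/8 = 3 + (⅛)*67 = 3 + 67/8 = 91/8 ≈ 11.375)
V(p, F) = 9*(-110 + p)/(-167 + F) (V(p, F) = 9*((p - 110)/(F - 167)) = 9*((-110 + p)/(-167 + F)) = 9*(-110 + p)/(-167 + F))
I = 791 (I = 6 + (-106 + 99*9) = 6 + (-106 + 891) = 6 + 785 = 791)
I + V(J, -177) = 791 + 9*(-110 + 91/8)/(-167 - 177) = 791 + 9*(-789/8)/(-344) = 791 + 9*(-1/344)*(-789/8) = 791 + 7101/2752 = 2183933/2752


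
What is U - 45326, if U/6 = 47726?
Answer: 241030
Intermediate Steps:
U = 286356 (U = 6*47726 = 286356)
U - 45326 = 286356 - 45326 = 241030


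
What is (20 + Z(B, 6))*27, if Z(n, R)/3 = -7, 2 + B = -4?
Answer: -27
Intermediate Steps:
B = -6 (B = -2 - 4 = -6)
Z(n, R) = -21 (Z(n, R) = 3*(-7) = -21)
(20 + Z(B, 6))*27 = (20 - 21)*27 = -1*27 = -27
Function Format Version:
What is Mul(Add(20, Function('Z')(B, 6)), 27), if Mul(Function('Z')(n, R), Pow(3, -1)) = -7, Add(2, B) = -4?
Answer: -27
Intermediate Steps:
B = -6 (B = Add(-2, -4) = -6)
Function('Z')(n, R) = -21 (Function('Z')(n, R) = Mul(3, -7) = -21)
Mul(Add(20, Function('Z')(B, 6)), 27) = Mul(Add(20, -21), 27) = Mul(-1, 27) = -27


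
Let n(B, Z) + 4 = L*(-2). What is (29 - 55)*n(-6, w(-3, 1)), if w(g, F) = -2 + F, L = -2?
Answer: 0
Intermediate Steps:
n(B, Z) = 0 (n(B, Z) = -4 - 2*(-2) = -4 + 4 = 0)
(29 - 55)*n(-6, w(-3, 1)) = (29 - 55)*0 = -26*0 = 0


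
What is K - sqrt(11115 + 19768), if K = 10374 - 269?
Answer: 10105 - sqrt(30883) ≈ 9929.3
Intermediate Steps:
K = 10105
K - sqrt(11115 + 19768) = 10105 - sqrt(11115 + 19768) = 10105 - sqrt(30883)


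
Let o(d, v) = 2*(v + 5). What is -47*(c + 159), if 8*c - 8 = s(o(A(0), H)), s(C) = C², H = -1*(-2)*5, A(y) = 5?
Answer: -25615/2 ≈ -12808.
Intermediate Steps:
H = 10 (H = 2*5 = 10)
o(d, v) = 10 + 2*v (o(d, v) = 2*(5 + v) = 10 + 2*v)
c = 227/2 (c = 1 + (10 + 2*10)²/8 = 1 + (10 + 20)²/8 = 1 + (⅛)*30² = 1 + (⅛)*900 = 1 + 225/2 = 227/2 ≈ 113.50)
-47*(c + 159) = -47*(227/2 + 159) = -47*545/2 = -25615/2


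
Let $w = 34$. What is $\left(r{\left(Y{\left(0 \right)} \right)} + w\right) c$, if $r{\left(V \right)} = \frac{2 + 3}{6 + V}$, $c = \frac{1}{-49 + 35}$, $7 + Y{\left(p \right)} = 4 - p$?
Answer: $- \frac{107}{42} \approx -2.5476$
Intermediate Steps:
$Y{\left(p \right)} = -3 - p$ ($Y{\left(p \right)} = -7 - \left(-4 + p\right) = -3 - p$)
$c = - \frac{1}{14}$ ($c = \frac{1}{-14} = - \frac{1}{14} \approx -0.071429$)
$r{\left(V \right)} = \frac{5}{6 + V}$
$\left(r{\left(Y{\left(0 \right)} \right)} + w\right) c = \left(\frac{5}{6 - 3} + 34\right) \left(- \frac{1}{14}\right) = \left(\frac{5}{3} + 34\right) \left(- \frac{1}{14}\right) = \frac{107}{3} \left(- \frac{1}{14}\right) = - \frac{107}{42}$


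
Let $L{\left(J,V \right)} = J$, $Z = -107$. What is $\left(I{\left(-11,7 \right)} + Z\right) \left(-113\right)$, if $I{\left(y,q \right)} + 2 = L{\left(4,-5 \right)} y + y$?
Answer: $18532$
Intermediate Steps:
$I{\left(y,q \right)} = -2 + 5 y$ ($I{\left(y,q \right)} = -2 + \left(4 y + y\right) = -2 + 5 y$)
$\left(I{\left(-11,7 \right)} + Z\right) \left(-113\right) = \left(\left(-2 + 5 \left(-11\right)\right) - 107\right) \left(-113\right) = \left(\left(-2 - 55\right) - 107\right) \left(-113\right) = \left(-57 - 107\right) \left(-113\right) = \left(-164\right) \left(-113\right) = 18532$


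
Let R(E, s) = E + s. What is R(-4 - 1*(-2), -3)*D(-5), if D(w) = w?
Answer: 25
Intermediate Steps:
R(-4 - 1*(-2), -3)*D(-5) = ((-4 - 1*(-2)) - 3)*(-5) = ((-4 + 2) - 3)*(-5) = (-2 - 3)*(-5) = -5*(-5) = 25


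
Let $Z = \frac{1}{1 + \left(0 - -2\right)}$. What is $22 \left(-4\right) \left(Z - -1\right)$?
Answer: $- \frac{352}{3} \approx -117.33$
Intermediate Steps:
$Z = \frac{1}{3}$ ($Z = \frac{1}{1 + \left(0 + 2\right)} = \frac{1}{1 + 2} = \frac{1}{3} \approx 0.33333$)
$22 \left(-4\right) \left(Z - -1\right) = 22 \left(-4\right) \left(\frac{1}{3} - -1\right) = - 88 \left(\frac{1}{3} + 1\right) = \left(-88\right) \frac{4}{3} = - \frac{352}{3}$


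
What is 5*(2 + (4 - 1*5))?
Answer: 5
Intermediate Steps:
5*(2 + (4 - 1*5)) = 5*(2 + (4 - 5)) = 5*(2 - 1) = 5*1 = 5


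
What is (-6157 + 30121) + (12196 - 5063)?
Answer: 31097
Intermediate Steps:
(-6157 + 30121) + (12196 - 5063) = 23964 + 7133 = 31097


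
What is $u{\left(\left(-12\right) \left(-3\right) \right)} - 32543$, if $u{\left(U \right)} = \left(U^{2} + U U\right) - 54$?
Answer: $-30005$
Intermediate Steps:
$u{\left(U \right)} = -54 + 2 U^{2}$ ($u{\left(U \right)} = \left(U^{2} + U^{2}\right) - 54 = 2 U^{2} - 54 = -54 + 2 U^{2}$)
$u{\left(\left(-12\right) \left(-3\right) \right)} - 32543 = \left(-54 + 2 \left(\left(-12\right) \left(-3\right)\right)^{2}\right) - 32543 = \left(-54 + 2 \cdot 36^{2}\right) - 32543 = \left(-54 + 2 \cdot 1296\right) - 32543 = \left(-54 + 2592\right) - 32543 = 2538 - 32543 = -30005$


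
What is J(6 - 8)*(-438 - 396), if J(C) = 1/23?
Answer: -834/23 ≈ -36.261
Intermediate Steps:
J(C) = 1/23
J(6 - 8)*(-438 - 396) = (-438 - 396)/23 = (1/23)*(-834) = -834/23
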